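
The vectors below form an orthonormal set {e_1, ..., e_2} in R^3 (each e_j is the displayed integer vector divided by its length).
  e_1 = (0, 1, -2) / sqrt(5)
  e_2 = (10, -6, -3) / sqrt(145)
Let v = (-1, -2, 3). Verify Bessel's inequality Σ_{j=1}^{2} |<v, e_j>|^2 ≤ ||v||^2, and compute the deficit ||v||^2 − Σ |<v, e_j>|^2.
Σ |<v, e_j>|^2 = 381/29; ||v||^2 = 14; deficit = 25/29

Write each e_j = u_j / sqrt(<u_j, u_j>) where u_j is the displayed integer vector. Then <v, e_j> = <v, u_j> / sqrt(<u_j, u_j>), so |<v, e_j>|^2 = <v, u_j>^2 / <u_j, u_j>.
Coefficients: <v, e_1> = -8/sqrt(5), <v, e_2> = -7/sqrt(145).
Square and sum: Σ |<v, e_j>|^2 = 381/29.
Compute ||v||^2 = v·v = 14.
Deficit = 14 − 381/29 = 25/29 ≥ 0, confirming Bessel's inequality. (The deficit equals ||v − Σ <v,e_j> e_j||^2, the squared distance from v to span{e_j}.)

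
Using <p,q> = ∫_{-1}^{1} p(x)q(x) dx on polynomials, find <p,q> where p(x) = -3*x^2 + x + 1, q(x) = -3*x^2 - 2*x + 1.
<p,q> = 4/15

Expand the product: p(x)·q(x) = 9*x^4 + 3*x^3 - 8*x^2 - x + 1.
∫_{-1}^{1} of each monomial x^k gives [2/(k+1) if k even, 0 if k odd]. Integrating term-by-term (or equivalently evaluating the antiderivative F(x) = 9*x^5/5 + 3*x^4/4 - 8*x^3/3 - x^2/2 + x at the endpoints):
  F(1) − F(−1) = 23/60 − (7/60) = 4/15.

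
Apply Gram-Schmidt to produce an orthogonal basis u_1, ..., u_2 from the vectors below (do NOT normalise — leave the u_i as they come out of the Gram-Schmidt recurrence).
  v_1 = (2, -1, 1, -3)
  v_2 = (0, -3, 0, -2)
Orthogonal basis:
  u_1 = (2, -1, 1, -3)
  u_2 = (-6/5, -12/5, -3/5, -1/5)

Apply the Gram-Schmidt recurrence
  u_1 = v_1
  u_i = v_i − Σ_{j<i} ((v_i · u_j) / (u_j · u_j)) · u_j.

Step by step this gives:
  u_1 = (2, -1, 1, -3)
  u_2 = (-6/5, -12/5, -3/5, -1/5)

Orthogonality check:
  u_2 · u_1 = 0 (should be 0)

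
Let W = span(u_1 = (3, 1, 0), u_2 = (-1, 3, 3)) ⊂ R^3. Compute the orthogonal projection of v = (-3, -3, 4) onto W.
proj_W(v) = (-372/95, -24/95, 18/19)

Set up U = [u_1 | ... | u_2] ∈ R^(3×2). The projector onto W = col(U) is P = U (U^T U)^(-1) U^T.
Compute U^T U =
  [10, 0]
  [0, 19],
and U^T v = (-12, 6).
Solve U^T U · c = U^T v for the coefficients: c = (-6/5, 6/19). The projection is proj_W(v) = U c.
Check: (v - proj_W(v)) · u_1 = 0  (should be 0).
Check: (v - proj_W(v)) · u_2 = 0  (should be 0).
Result: proj_W(v) = (-372/95, -24/95, 18/19).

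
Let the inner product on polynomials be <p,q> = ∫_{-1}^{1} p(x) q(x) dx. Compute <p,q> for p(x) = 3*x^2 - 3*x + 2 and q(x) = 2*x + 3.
<p,q> = 14

Expand the product: p(x)·q(x) = 6*x^3 + 3*x^2 - 5*x + 6.
∫_{-1}^{1} of each monomial x^k gives [2/(k+1) if k even, 0 if k odd]. Integrating term-by-term (or equivalently evaluating the antiderivative F(x) = 3*x^4/2 + x^3 - 5*x^2/2 + 6*x at the endpoints):
  F(1) − F(−1) = 6 − (-8) = 14.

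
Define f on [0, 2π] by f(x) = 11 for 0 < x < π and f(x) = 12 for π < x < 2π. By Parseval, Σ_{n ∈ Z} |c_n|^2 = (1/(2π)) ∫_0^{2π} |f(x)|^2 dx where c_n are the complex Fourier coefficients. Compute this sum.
Σ |c_n|^2 = 265/2

Parseval equates the L^2 energy of f (normalised by 1/(2π)) with the ℓ^2 sum of its Fourier coefficients: (1/(2π)) ∫_0^{2π} |f|^2 = Σ |c_n|^2.
Compute the left side: (1/(2π)) [∫_0^π 11^2 dx + ∫_π^{2π} 12^2 dx] = (1/(2π)) · (121π + 144π) = (121 + 144)/2 = 265/2.
So Σ_{n ∈ Z} |c_n|^2 = 265/2.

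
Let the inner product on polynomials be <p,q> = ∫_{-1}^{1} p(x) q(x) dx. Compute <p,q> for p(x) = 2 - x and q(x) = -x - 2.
<p,q> = -22/3

Expand the product: p(x)·q(x) = x^2 - 4.
∫_{-1}^{1} of each monomial x^k gives [2/(k+1) if k even, 0 if k odd]. Integrating term-by-term (or equivalently evaluating the antiderivative F(x) = x^3/3 - 4*x at the endpoints):
  F(1) − F(−1) = -11/3 − (11/3) = -22/3.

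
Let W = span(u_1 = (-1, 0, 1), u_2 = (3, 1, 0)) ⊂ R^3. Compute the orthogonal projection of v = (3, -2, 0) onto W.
proj_W(v) = (24/11, 5/11, -9/11)

Set up U = [u_1 | ... | u_2] ∈ R^(3×2). The projector onto W = col(U) is P = U (U^T U)^(-1) U^T.
Compute U^T U =
  [2, -3]
  [-3, 10],
and U^T v = (-3, 7).
Solve U^T U · c = U^T v for the coefficients: c = (-9/11, 5/11). The projection is proj_W(v) = U c.
Check: (v - proj_W(v)) · u_1 = 0  (should be 0).
Check: (v - proj_W(v)) · u_2 = 0  (should be 0).
Result: proj_W(v) = (24/11, 5/11, -9/11).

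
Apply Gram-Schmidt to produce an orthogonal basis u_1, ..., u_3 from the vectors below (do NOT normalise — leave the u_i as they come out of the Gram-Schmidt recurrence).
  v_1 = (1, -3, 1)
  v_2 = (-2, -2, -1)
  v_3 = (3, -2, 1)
Orthogonal basis:
  u_1 = (1, -3, 1)
  u_2 = (-25/11, -13/11, -14/11)
  u_3 = (1/2, -1/10, -4/5)

Apply the Gram-Schmidt recurrence
  u_1 = v_1
  u_i = v_i − Σ_{j<i} ((v_i · u_j) / (u_j · u_j)) · u_j.

Step by step this gives:
  u_1 = (1, -3, 1)
  u_2 = (-25/11, -13/11, -14/11)
  u_3 = (1/2, -1/10, -4/5)

Orthogonality check:
  u_2 · u_1 = 0 (should be 0)
  u_3 · u_1 = 0 (should be 0)
  u_3 · u_2 = 0 (should be 0)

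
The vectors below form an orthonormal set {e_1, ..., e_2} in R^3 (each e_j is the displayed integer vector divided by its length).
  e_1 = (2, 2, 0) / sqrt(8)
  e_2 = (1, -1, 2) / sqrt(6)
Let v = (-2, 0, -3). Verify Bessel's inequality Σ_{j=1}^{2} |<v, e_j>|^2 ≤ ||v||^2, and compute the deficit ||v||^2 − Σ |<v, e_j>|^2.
Σ |<v, e_j>|^2 = 38/3; ||v||^2 = 13; deficit = 1/3

Write each e_j = u_j / sqrt(<u_j, u_j>) where u_j is the displayed integer vector. Then <v, e_j> = <v, u_j> / sqrt(<u_j, u_j>), so |<v, e_j>|^2 = <v, u_j>^2 / <u_j, u_j>.
Coefficients: <v, e_1> = -4/sqrt(8), <v, e_2> = -8/sqrt(6).
Square and sum: Σ |<v, e_j>|^2 = 38/3.
Compute ||v||^2 = v·v = 13.
Deficit = 13 − 38/3 = 1/3 ≥ 0, confirming Bessel's inequality. (The deficit equals ||v − Σ <v,e_j> e_j||^2, the squared distance from v to span{e_j}.)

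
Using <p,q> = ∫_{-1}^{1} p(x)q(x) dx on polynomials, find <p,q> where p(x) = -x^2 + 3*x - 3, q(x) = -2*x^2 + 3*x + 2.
<p,q> = -38/15

Expand the product: p(x)·q(x) = 2*x^4 - 9*x^3 + 13*x^2 - 3*x - 6.
∫_{-1}^{1} of each monomial x^k gives [2/(k+1) if k even, 0 if k odd]. Integrating term-by-term (or equivalently evaluating the antiderivative F(x) = 2*x^5/5 - 9*x^4/4 + 13*x^3/3 - 3*x^2/2 - 6*x at the endpoints):
  F(1) − F(−1) = -301/60 − (-149/60) = -38/15.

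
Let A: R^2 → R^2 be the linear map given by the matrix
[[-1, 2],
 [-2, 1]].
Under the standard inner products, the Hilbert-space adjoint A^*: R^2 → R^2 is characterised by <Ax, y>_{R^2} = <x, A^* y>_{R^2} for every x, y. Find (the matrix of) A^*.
A^* = A^T =
[[-1, -2],
 [2, 1]]

For real matrices with standard dot products, the defining identity <Ax, y> = <x, A^* y> gives (Ax)^T y = x^T (A^*) y, i.e. x^T A^T y = x^T (A^*) y. Since this holds for all x, y, we must have A^* = A^T. Therefore
A^* =
[[-1, -2],
 [2, 1]].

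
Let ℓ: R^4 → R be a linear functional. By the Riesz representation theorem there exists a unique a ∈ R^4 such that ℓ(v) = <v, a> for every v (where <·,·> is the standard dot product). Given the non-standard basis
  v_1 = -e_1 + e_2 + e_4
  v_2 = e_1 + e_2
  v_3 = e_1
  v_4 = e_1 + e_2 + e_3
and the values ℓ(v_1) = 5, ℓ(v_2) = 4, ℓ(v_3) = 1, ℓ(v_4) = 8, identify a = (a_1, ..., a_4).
a = (1, 3, 4, 3)

Write a = (a_1, ..., a_4) in the standard basis. For each basis vector v_i, ℓ(v_i) = <v_i, a> is a linear equation in the a_j's. Collect the n equations into a matrix system V a = ℓ, where row i of V is v_i (expressed in the standard basis). Since V is invertible (lower-triangular with 1s on the diagonal, up to permutation), solve by back-substitution:
  V =
[[-1, 1, 0, 1],
 [1, 1, 0, 0],
 [1, 0, 0, 0],
 [1, 1, 1, 0]]
  V a = (5, 4, 1, 8)
Solving gives a = (1, 3, 4, 3).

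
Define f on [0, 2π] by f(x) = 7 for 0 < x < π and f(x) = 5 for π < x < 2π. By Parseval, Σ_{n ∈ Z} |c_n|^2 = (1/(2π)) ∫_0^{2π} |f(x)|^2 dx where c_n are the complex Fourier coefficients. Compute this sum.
Σ |c_n|^2 = 37

Parseval equates the L^2 energy of f (normalised by 1/(2π)) with the ℓ^2 sum of its Fourier coefficients: (1/(2π)) ∫_0^{2π} |f|^2 = Σ |c_n|^2.
Compute the left side: (1/(2π)) [∫_0^π 7^2 dx + ∫_π^{2π} 5^2 dx] = (1/(2π)) · (49π + 25π) = (49 + 25)/2 = 37.
So Σ_{n ∈ Z} |c_n|^2 = 37.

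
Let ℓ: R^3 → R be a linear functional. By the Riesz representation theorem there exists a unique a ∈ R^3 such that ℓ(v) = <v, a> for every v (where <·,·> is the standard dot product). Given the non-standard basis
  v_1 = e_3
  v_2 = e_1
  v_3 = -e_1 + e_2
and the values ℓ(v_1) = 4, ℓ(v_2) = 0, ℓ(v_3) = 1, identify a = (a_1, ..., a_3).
a = (0, 1, 4)

Write a = (a_1, ..., a_3) in the standard basis. For each basis vector v_i, ℓ(v_i) = <v_i, a> is a linear equation in the a_j's. Collect the n equations into a matrix system V a = ℓ, where row i of V is v_i (expressed in the standard basis). Since V is invertible (lower-triangular with 1s on the diagonal, up to permutation), solve by back-substitution:
  V =
[[0, 0, 1],
 [1, 0, 0],
 [-1, 1, 0]]
  V a = (4, 0, 1)
Solving gives a = (0, 1, 4).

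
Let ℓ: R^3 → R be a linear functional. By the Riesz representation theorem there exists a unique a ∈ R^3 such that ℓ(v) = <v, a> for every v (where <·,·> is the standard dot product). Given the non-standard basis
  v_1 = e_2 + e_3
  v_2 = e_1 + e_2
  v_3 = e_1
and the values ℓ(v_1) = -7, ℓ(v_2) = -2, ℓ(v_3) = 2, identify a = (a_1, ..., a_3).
a = (2, -4, -3)

Write a = (a_1, ..., a_3) in the standard basis. For each basis vector v_i, ℓ(v_i) = <v_i, a> is a linear equation in the a_j's. Collect the n equations into a matrix system V a = ℓ, where row i of V is v_i (expressed in the standard basis). Since V is invertible (lower-triangular with 1s on the diagonal, up to permutation), solve by back-substitution:
  V =
[[0, 1, 1],
 [1, 1, 0],
 [1, 0, 0]]
  V a = (-7, -2, 2)
Solving gives a = (2, -4, -3).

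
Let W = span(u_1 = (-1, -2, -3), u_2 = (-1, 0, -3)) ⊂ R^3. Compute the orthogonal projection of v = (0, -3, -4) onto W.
proj_W(v) = (-6/5, -3, -18/5)

Set up U = [u_1 | ... | u_2] ∈ R^(3×2). The projector onto W = col(U) is P = U (U^T U)^(-1) U^T.
Compute U^T U =
  [14, 10]
  [10, 10],
and U^T v = (18, 12).
Solve U^T U · c = U^T v for the coefficients: c = (3/2, -3/10). The projection is proj_W(v) = U c.
Check: (v - proj_W(v)) · u_1 = 0  (should be 0).
Check: (v - proj_W(v)) · u_2 = 0  (should be 0).
Result: proj_W(v) = (-6/5, -3, -18/5).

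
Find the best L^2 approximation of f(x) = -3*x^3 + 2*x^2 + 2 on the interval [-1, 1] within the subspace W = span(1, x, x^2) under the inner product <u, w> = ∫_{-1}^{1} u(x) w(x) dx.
g(x) = 2*x^2 - 9*x/5 + 2

The best approximation g ∈ W is the orthogonal projection of f onto W. Writing g = a_0 + a_1 x + a_2 x^2, the coefficients solve the normal equations G · a = b where
  G_{ij} = <φ_i, φ_j> and b_i = <f, φ_i>, with φ_0 = 1, φ_1 = x, φ_2 = x^2.
G =
  [2, 0, 2/3]
  [0, 2/3, 0]
  [2/3, 0, 2/5],
b = (16/3, -6/5, 32/15).
Solving gives a_0 = 2, a_1 = -9/5, a_2 = 2, so
  g(x) = 2*x^2 - 9*x/5 + 2.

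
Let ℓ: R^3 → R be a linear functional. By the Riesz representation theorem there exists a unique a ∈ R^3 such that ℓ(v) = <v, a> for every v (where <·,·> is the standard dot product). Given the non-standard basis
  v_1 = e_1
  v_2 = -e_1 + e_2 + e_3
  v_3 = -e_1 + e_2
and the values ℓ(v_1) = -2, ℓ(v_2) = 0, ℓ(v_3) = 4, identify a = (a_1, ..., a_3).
a = (-2, 2, -4)

Write a = (a_1, ..., a_3) in the standard basis. For each basis vector v_i, ℓ(v_i) = <v_i, a> is a linear equation in the a_j's. Collect the n equations into a matrix system V a = ℓ, where row i of V is v_i (expressed in the standard basis). Since V is invertible (lower-triangular with 1s on the diagonal, up to permutation), solve by back-substitution:
  V =
[[1, 0, 0],
 [-1, 1, 1],
 [-1, 1, 0]]
  V a = (-2, 0, 4)
Solving gives a = (-2, 2, -4).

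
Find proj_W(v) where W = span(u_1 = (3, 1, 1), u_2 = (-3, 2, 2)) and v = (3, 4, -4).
proj_W(v) = (3, 0, 0)

Set up U = [u_1 | ... | u_2] ∈ R^(3×2). The projector onto W = col(U) is P = U (U^T U)^(-1) U^T.
Compute U^T U =
  [11, -5]
  [-5, 17],
and U^T v = (9, -9).
Solve U^T U · c = U^T v for the coefficients: c = (2/3, -1/3). The projection is proj_W(v) = U c.
Check: (v - proj_W(v)) · u_1 = 0  (should be 0).
Check: (v - proj_W(v)) · u_2 = 0  (should be 0).
Result: proj_W(v) = (3, 0, 0).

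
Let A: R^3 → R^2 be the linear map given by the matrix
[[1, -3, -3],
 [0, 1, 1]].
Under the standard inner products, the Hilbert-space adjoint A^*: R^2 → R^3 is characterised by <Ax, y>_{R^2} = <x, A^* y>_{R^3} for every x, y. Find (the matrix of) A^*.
A^* = A^T =
[[1, 0],
 [-3, 1],
 [-3, 1]]

For real matrices with standard dot products, the defining identity <Ax, y> = <x, A^* y> gives (Ax)^T y = x^T (A^*) y, i.e. x^T A^T y = x^T (A^*) y. Since this holds for all x, y, we must have A^* = A^T. Therefore
A^* =
[[1, 0],
 [-3, 1],
 [-3, 1]].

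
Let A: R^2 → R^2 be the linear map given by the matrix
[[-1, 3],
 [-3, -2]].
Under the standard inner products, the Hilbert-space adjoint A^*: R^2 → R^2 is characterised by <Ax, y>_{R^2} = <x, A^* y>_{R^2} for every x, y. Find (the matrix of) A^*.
A^* = A^T =
[[-1, -3],
 [3, -2]]

For real matrices with standard dot products, the defining identity <Ax, y> = <x, A^* y> gives (Ax)^T y = x^T (A^*) y, i.e. x^T A^T y = x^T (A^*) y. Since this holds for all x, y, we must have A^* = A^T. Therefore
A^* =
[[-1, -3],
 [3, -2]].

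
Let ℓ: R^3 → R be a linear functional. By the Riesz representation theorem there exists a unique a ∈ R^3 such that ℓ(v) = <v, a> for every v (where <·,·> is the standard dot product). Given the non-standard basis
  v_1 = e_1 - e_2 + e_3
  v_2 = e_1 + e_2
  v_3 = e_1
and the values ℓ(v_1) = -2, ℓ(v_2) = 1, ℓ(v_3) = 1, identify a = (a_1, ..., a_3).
a = (1, 0, -3)

Write a = (a_1, ..., a_3) in the standard basis. For each basis vector v_i, ℓ(v_i) = <v_i, a> is a linear equation in the a_j's. Collect the n equations into a matrix system V a = ℓ, where row i of V is v_i (expressed in the standard basis). Since V is invertible (lower-triangular with 1s on the diagonal, up to permutation), solve by back-substitution:
  V =
[[1, -1, 1],
 [1, 1, 0],
 [1, 0, 0]]
  V a = (-2, 1, 1)
Solving gives a = (1, 0, -3).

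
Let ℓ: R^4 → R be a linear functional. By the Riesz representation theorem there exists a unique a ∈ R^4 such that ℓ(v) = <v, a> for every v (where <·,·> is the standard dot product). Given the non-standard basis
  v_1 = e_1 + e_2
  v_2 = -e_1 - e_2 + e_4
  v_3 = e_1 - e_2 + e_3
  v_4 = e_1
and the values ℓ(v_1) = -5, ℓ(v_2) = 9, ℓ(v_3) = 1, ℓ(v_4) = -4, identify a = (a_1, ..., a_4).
a = (-4, -1, 4, 4)

Write a = (a_1, ..., a_4) in the standard basis. For each basis vector v_i, ℓ(v_i) = <v_i, a> is a linear equation in the a_j's. Collect the n equations into a matrix system V a = ℓ, where row i of V is v_i (expressed in the standard basis). Since V is invertible (lower-triangular with 1s on the diagonal, up to permutation), solve by back-substitution:
  V =
[[1, 1, 0, 0],
 [-1, -1, 0, 1],
 [1, -1, 1, 0],
 [1, 0, 0, 0]]
  V a = (-5, 9, 1, -4)
Solving gives a = (-4, -1, 4, 4).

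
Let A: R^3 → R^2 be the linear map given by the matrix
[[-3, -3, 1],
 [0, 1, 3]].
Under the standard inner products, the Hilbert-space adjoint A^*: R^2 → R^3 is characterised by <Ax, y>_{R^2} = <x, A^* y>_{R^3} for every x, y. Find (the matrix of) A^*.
A^* = A^T =
[[-3, 0],
 [-3, 1],
 [1, 3]]

For real matrices with standard dot products, the defining identity <Ax, y> = <x, A^* y> gives (Ax)^T y = x^T (A^*) y, i.e. x^T A^T y = x^T (A^*) y. Since this holds for all x, y, we must have A^* = A^T. Therefore
A^* =
[[-3, 0],
 [-3, 1],
 [1, 3]].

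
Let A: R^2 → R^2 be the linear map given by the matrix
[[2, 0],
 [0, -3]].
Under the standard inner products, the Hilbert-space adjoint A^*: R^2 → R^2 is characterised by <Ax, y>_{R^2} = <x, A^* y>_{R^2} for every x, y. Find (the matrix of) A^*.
A^* = A^T =
[[2, 0],
 [0, -3]]

For real matrices with standard dot products, the defining identity <Ax, y> = <x, A^* y> gives (Ax)^T y = x^T (A^*) y, i.e. x^T A^T y = x^T (A^*) y. Since this holds for all x, y, we must have A^* = A^T. Therefore
A^* =
[[2, 0],
 [0, -3]].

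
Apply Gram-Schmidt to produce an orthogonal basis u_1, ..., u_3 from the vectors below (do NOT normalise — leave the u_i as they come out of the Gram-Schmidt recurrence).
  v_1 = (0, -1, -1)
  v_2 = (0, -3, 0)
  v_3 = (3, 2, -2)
Orthogonal basis:
  u_1 = (0, -1, -1)
  u_2 = (0, -3/2, 3/2)
  u_3 = (3, 0, 0)

Apply the Gram-Schmidt recurrence
  u_1 = v_1
  u_i = v_i − Σ_{j<i} ((v_i · u_j) / (u_j · u_j)) · u_j.

Step by step this gives:
  u_1 = (0, -1, -1)
  u_2 = (0, -3/2, 3/2)
  u_3 = (3, 0, 0)

Orthogonality check:
  u_2 · u_1 = 0 (should be 0)
  u_3 · u_1 = 0 (should be 0)
  u_3 · u_2 = 0 (should be 0)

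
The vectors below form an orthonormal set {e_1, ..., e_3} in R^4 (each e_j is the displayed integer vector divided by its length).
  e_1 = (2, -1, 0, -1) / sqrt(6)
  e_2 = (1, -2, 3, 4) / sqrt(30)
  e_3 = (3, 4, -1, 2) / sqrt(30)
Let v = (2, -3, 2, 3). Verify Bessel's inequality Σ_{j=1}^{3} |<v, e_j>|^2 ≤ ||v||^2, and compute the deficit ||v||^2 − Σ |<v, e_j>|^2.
Σ |<v, e_j>|^2 = 76/3; ||v||^2 = 26; deficit = 2/3

Write each e_j = u_j / sqrt(<u_j, u_j>) where u_j is the displayed integer vector. Then <v, e_j> = <v, u_j> / sqrt(<u_j, u_j>), so |<v, e_j>|^2 = <v, u_j>^2 / <u_j, u_j>.
Coefficients: <v, e_1> = 4/sqrt(6), <v, e_2> = 26/sqrt(30), <v, e_3> = -2/sqrt(30).
Square and sum: Σ |<v, e_j>|^2 = 76/3.
Compute ||v||^2 = v·v = 26.
Deficit = 26 − 76/3 = 2/3 ≥ 0, confirming Bessel's inequality. (The deficit equals ||v − Σ <v,e_j> e_j||^2, the squared distance from v to span{e_j}.)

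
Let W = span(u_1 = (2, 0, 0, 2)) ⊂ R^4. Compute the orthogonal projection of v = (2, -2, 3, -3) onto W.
proj_W(v) = (-1/2, 0, 0, -1/2)

Set up U = [u_1 | ... | u_1] ∈ R^(4×1). The projector onto W = col(U) is P = U (U^T U)^(-1) U^T.
Compute U^T U =
  [8],
and U^T v = (-2).
Solve U^T U · c = U^T v for the coefficients: c = (-1/4). The projection is proj_W(v) = U c.
Check: (v - proj_W(v)) · u_1 = 0  (should be 0).
Result: proj_W(v) = (-1/2, 0, 0, -1/2).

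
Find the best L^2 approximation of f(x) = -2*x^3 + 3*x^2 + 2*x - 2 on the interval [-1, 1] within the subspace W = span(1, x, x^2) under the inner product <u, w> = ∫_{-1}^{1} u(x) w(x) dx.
g(x) = 3*x^2 + 4*x/5 - 2

The best approximation g ∈ W is the orthogonal projection of f onto W. Writing g = a_0 + a_1 x + a_2 x^2, the coefficients solve the normal equations G · a = b where
  G_{ij} = <φ_i, φ_j> and b_i = <f, φ_i>, with φ_0 = 1, φ_1 = x, φ_2 = x^2.
G =
  [2, 0, 2/3]
  [0, 2/3, 0]
  [2/3, 0, 2/5],
b = (-2, 8/15, -2/15).
Solving gives a_0 = -2, a_1 = 4/5, a_2 = 3, so
  g(x) = 3*x^2 + 4*x/5 - 2.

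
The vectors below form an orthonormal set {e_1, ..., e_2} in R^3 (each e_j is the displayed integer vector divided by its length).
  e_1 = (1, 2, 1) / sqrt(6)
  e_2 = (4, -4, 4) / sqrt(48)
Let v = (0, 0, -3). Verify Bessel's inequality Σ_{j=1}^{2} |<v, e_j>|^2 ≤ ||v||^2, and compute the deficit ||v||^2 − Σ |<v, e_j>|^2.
Σ |<v, e_j>|^2 = 9/2; ||v||^2 = 9; deficit = 9/2

Write each e_j = u_j / sqrt(<u_j, u_j>) where u_j is the displayed integer vector. Then <v, e_j> = <v, u_j> / sqrt(<u_j, u_j>), so |<v, e_j>|^2 = <v, u_j>^2 / <u_j, u_j>.
Coefficients: <v, e_1> = -3/sqrt(6), <v, e_2> = -12/sqrt(48).
Square and sum: Σ |<v, e_j>|^2 = 9/2.
Compute ||v||^2 = v·v = 9.
Deficit = 9 − 9/2 = 9/2 ≥ 0, confirming Bessel's inequality. (The deficit equals ||v − Σ <v,e_j> e_j||^2, the squared distance from v to span{e_j}.)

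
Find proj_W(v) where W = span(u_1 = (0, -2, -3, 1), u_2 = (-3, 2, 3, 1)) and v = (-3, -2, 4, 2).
proj_W(v) = (-291/89, 104/89, 156/89, 142/89)

Set up U = [u_1 | ... | u_2] ∈ R^(4×2). The projector onto W = col(U) is P = U (U^T U)^(-1) U^T.
Compute U^T U =
  [14, -12]
  [-12, 23],
and U^T v = (-6, 19).
Solve U^T U · c = U^T v for the coefficients: c = (45/89, 97/89). The projection is proj_W(v) = U c.
Check: (v - proj_W(v)) · u_1 = 0  (should be 0).
Check: (v - proj_W(v)) · u_2 = 0  (should be 0).
Result: proj_W(v) = (-291/89, 104/89, 156/89, 142/89).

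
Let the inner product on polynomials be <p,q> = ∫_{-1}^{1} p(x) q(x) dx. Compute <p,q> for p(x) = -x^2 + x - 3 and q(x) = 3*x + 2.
<p,q> = -34/3

Expand the product: p(x)·q(x) = -3*x^3 + x^2 - 7*x - 6.
∫_{-1}^{1} of each monomial x^k gives [2/(k+1) if k even, 0 if k odd]. Integrating term-by-term (or equivalently evaluating the antiderivative F(x) = -3*x^4/4 + x^3/3 - 7*x^2/2 - 6*x at the endpoints):
  F(1) − F(−1) = -119/12 − (17/12) = -34/3.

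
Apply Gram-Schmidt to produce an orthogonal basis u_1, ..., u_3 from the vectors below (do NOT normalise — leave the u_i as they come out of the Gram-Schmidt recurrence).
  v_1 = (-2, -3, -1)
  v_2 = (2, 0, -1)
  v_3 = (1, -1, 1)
Orthogonal basis:
  u_1 = (-2, -3, -1)
  u_2 = (11/7, -9/14, -17/14)
  u_3 = (39/61, -52/61, 78/61)

Apply the Gram-Schmidt recurrence
  u_1 = v_1
  u_i = v_i − Σ_{j<i} ((v_i · u_j) / (u_j · u_j)) · u_j.

Step by step this gives:
  u_1 = (-2, -3, -1)
  u_2 = (11/7, -9/14, -17/14)
  u_3 = (39/61, -52/61, 78/61)

Orthogonality check:
  u_2 · u_1 = 0 (should be 0)
  u_3 · u_1 = 0 (should be 0)
  u_3 · u_2 = 0 (should be 0)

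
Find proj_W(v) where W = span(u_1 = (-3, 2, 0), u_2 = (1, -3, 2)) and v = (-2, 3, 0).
proj_W(v) = (-242/101, 243/101, -70/101)

Set up U = [u_1 | ... | u_2] ∈ R^(3×2). The projector onto W = col(U) is P = U (U^T U)^(-1) U^T.
Compute U^T U =
  [13, -9]
  [-9, 14],
and U^T v = (12, -11).
Solve U^T U · c = U^T v for the coefficients: c = (69/101, -35/101). The projection is proj_W(v) = U c.
Check: (v - proj_W(v)) · u_1 = 0  (should be 0).
Check: (v - proj_W(v)) · u_2 = 0  (should be 0).
Result: proj_W(v) = (-242/101, 243/101, -70/101).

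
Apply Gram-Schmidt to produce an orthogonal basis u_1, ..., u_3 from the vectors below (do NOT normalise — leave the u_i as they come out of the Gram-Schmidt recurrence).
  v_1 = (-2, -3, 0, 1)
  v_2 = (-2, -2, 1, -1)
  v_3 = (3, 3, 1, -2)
Orthogonal basis:
  u_1 = (-2, -3, 0, 1)
  u_2 = (-5/7, -1/14, 1, -23/14)
  u_3 = (53/59, -36/59, 32/59, -2/59)

Apply the Gram-Schmidt recurrence
  u_1 = v_1
  u_i = v_i − Σ_{j<i} ((v_i · u_j) / (u_j · u_j)) · u_j.

Step by step this gives:
  u_1 = (-2, -3, 0, 1)
  u_2 = (-5/7, -1/14, 1, -23/14)
  u_3 = (53/59, -36/59, 32/59, -2/59)

Orthogonality check:
  u_2 · u_1 = 0 (should be 0)
  u_3 · u_1 = 0 (should be 0)
  u_3 · u_2 = 0 (should be 0)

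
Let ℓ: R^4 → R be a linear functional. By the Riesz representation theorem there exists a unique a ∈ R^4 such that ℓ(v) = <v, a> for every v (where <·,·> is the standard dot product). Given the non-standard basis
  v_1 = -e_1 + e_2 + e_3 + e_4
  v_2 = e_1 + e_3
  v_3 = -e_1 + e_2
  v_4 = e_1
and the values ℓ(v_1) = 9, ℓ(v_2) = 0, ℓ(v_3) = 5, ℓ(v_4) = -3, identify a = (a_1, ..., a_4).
a = (-3, 2, 3, 1)

Write a = (a_1, ..., a_4) in the standard basis. For each basis vector v_i, ℓ(v_i) = <v_i, a> is a linear equation in the a_j's. Collect the n equations into a matrix system V a = ℓ, where row i of V is v_i (expressed in the standard basis). Since V is invertible (lower-triangular with 1s on the diagonal, up to permutation), solve by back-substitution:
  V =
[[-1, 1, 1, 1],
 [1, 0, 1, 0],
 [-1, 1, 0, 0],
 [1, 0, 0, 0]]
  V a = (9, 0, 5, -3)
Solving gives a = (-3, 2, 3, 1).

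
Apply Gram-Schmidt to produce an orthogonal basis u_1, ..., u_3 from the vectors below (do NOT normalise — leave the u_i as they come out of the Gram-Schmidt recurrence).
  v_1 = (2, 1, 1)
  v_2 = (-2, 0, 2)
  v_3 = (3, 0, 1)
Orthogonal basis:
  u_1 = (2, 1, 1)
  u_2 = (-4/3, 1/3, 7/3)
  u_3 = (4/11, -12/11, 4/11)

Apply the Gram-Schmidt recurrence
  u_1 = v_1
  u_i = v_i − Σ_{j<i} ((v_i · u_j) / (u_j · u_j)) · u_j.

Step by step this gives:
  u_1 = (2, 1, 1)
  u_2 = (-4/3, 1/3, 7/3)
  u_3 = (4/11, -12/11, 4/11)

Orthogonality check:
  u_2 · u_1 = 0 (should be 0)
  u_3 · u_1 = 0 (should be 0)
  u_3 · u_2 = 0 (should be 0)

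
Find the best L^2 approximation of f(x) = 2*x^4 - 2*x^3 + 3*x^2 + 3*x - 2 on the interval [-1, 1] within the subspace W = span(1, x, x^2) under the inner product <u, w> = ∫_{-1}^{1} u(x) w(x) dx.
g(x) = 33*x^2/7 + 9*x/5 - 76/35

The best approximation g ∈ W is the orthogonal projection of f onto W. Writing g = a_0 + a_1 x + a_2 x^2, the coefficients solve the normal equations G · a = b where
  G_{ij} = <φ_i, φ_j> and b_i = <f, φ_i>, with φ_0 = 1, φ_1 = x, φ_2 = x^2.
G =
  [2, 0, 2/3]
  [0, 2/3, 0]
  [2/3, 0, 2/5],
b = (-6/5, 6/5, 46/105).
Solving gives a_0 = -76/35, a_1 = 9/5, a_2 = 33/7, so
  g(x) = 33*x^2/7 + 9*x/5 - 76/35.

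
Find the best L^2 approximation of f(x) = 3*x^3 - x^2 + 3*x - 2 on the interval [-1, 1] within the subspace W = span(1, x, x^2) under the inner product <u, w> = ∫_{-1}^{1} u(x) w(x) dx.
g(x) = -x^2 + 24*x/5 - 2

The best approximation g ∈ W is the orthogonal projection of f onto W. Writing g = a_0 + a_1 x + a_2 x^2, the coefficients solve the normal equations G · a = b where
  G_{ij} = <φ_i, φ_j> and b_i = <f, φ_i>, with φ_0 = 1, φ_1 = x, φ_2 = x^2.
G =
  [2, 0, 2/3]
  [0, 2/3, 0]
  [2/3, 0, 2/5],
b = (-14/3, 16/5, -26/15).
Solving gives a_0 = -2, a_1 = 24/5, a_2 = -1, so
  g(x) = -x^2 + 24*x/5 - 2.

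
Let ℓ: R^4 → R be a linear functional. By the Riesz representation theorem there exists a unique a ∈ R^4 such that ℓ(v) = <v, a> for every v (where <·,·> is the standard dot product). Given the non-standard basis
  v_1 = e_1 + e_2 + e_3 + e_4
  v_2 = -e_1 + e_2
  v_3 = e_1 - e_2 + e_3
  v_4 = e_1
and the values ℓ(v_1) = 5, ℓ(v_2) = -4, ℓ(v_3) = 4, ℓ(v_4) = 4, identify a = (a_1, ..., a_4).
a = (4, 0, 0, 1)

Write a = (a_1, ..., a_4) in the standard basis. For each basis vector v_i, ℓ(v_i) = <v_i, a> is a linear equation in the a_j's. Collect the n equations into a matrix system V a = ℓ, where row i of V is v_i (expressed in the standard basis). Since V is invertible (lower-triangular with 1s on the diagonal, up to permutation), solve by back-substitution:
  V =
[[1, 1, 1, 1],
 [-1, 1, 0, 0],
 [1, -1, 1, 0],
 [1, 0, 0, 0]]
  V a = (5, -4, 4, 4)
Solving gives a = (4, 0, 0, 1).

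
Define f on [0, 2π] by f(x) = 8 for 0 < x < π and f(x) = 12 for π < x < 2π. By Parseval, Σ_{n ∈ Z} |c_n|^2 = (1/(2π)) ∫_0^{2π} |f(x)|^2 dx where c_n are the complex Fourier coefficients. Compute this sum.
Σ |c_n|^2 = 104

Parseval equates the L^2 energy of f (normalised by 1/(2π)) with the ℓ^2 sum of its Fourier coefficients: (1/(2π)) ∫_0^{2π} |f|^2 = Σ |c_n|^2.
Compute the left side: (1/(2π)) [∫_0^π 8^2 dx + ∫_π^{2π} 12^2 dx] = (1/(2π)) · (64π + 144π) = (64 + 144)/2 = 104.
So Σ_{n ∈ Z} |c_n|^2 = 104.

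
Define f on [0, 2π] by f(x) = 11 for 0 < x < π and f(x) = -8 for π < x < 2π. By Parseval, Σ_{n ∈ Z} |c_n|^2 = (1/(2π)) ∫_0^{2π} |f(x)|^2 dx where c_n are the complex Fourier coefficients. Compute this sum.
Σ |c_n|^2 = 185/2

Parseval equates the L^2 energy of f (normalised by 1/(2π)) with the ℓ^2 sum of its Fourier coefficients: (1/(2π)) ∫_0^{2π} |f|^2 = Σ |c_n|^2.
Compute the left side: (1/(2π)) [∫_0^π 11^2 dx + ∫_π^{2π} (-8)^2 dx] = (1/(2π)) · (121π + 64π) = (121 + 64)/2 = 185/2.
So Σ_{n ∈ Z} |c_n|^2 = 185/2.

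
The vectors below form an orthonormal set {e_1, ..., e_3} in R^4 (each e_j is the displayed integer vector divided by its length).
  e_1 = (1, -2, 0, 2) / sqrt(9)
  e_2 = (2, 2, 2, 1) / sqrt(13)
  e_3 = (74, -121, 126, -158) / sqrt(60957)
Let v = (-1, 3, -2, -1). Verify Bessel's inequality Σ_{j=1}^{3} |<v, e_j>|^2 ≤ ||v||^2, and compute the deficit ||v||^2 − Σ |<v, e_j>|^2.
Σ |<v, e_j>|^2 = 7139/521; ||v||^2 = 15; deficit = 676/521

Write each e_j = u_j / sqrt(<u_j, u_j>) where u_j is the displayed integer vector. Then <v, e_j> = <v, u_j> / sqrt(<u_j, u_j>), so |<v, e_j>|^2 = <v, u_j>^2 / <u_j, u_j>.
Coefficients: <v, e_1> = -9/sqrt(9), <v, e_2> = -1/sqrt(13), <v, e_3> = -531/sqrt(60957).
Square and sum: Σ |<v, e_j>|^2 = 7139/521.
Compute ||v||^2 = v·v = 15.
Deficit = 15 − 7139/521 = 676/521 ≥ 0, confirming Bessel's inequality. (The deficit equals ||v − Σ <v,e_j> e_j||^2, the squared distance from v to span{e_j}.)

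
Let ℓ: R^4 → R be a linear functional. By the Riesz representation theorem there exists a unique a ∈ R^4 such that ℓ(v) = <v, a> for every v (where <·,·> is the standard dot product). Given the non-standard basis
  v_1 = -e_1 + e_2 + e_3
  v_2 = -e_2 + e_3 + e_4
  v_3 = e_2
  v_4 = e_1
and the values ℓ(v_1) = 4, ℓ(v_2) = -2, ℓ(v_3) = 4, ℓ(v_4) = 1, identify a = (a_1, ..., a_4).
a = (1, 4, 1, 1)

Write a = (a_1, ..., a_4) in the standard basis. For each basis vector v_i, ℓ(v_i) = <v_i, a> is a linear equation in the a_j's. Collect the n equations into a matrix system V a = ℓ, where row i of V is v_i (expressed in the standard basis). Since V is invertible (lower-triangular with 1s on the diagonal, up to permutation), solve by back-substitution:
  V =
[[-1, 1, 1, 0],
 [0, -1, 1, 1],
 [0, 1, 0, 0],
 [1, 0, 0, 0]]
  V a = (4, -2, 4, 1)
Solving gives a = (1, 4, 1, 1).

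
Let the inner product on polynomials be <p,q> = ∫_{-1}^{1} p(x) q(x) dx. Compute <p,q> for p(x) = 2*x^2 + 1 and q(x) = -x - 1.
<p,q> = -10/3

Expand the product: p(x)·q(x) = -2*x^3 - 2*x^2 - x - 1.
∫_{-1}^{1} of each monomial x^k gives [2/(k+1) if k even, 0 if k odd]. Integrating term-by-term (or equivalently evaluating the antiderivative F(x) = -x^4/2 - 2*x^3/3 - x^2/2 - x at the endpoints):
  F(1) − F(−1) = -8/3 − (2/3) = -10/3.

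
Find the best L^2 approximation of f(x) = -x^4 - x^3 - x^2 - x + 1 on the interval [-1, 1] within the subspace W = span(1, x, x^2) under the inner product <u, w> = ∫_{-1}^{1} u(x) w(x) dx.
g(x) = -13*x^2/7 - 8*x/5 + 38/35

The best approximation g ∈ W is the orthogonal projection of f onto W. Writing g = a_0 + a_1 x + a_2 x^2, the coefficients solve the normal equations G · a = b where
  G_{ij} = <φ_i, φ_j> and b_i = <f, φ_i>, with φ_0 = 1, φ_1 = x, φ_2 = x^2.
G =
  [2, 0, 2/3]
  [0, 2/3, 0]
  [2/3, 0, 2/5],
b = (14/15, -16/15, -2/105).
Solving gives a_0 = 38/35, a_1 = -8/5, a_2 = -13/7, so
  g(x) = -13*x^2/7 - 8*x/5 + 38/35.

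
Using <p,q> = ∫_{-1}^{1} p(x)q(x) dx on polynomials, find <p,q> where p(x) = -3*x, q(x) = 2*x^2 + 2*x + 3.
<p,q> = -4

Expand the product: p(x)·q(x) = -6*x^3 - 6*x^2 - 9*x.
∫_{-1}^{1} of each monomial x^k gives [2/(k+1) if k even, 0 if k odd]. Integrating term-by-term (or equivalently evaluating the antiderivative F(x) = -3*x^4/2 - 2*x^3 - 9*x^2/2 at the endpoints):
  F(1) − F(−1) = -8 − (-4) = -4.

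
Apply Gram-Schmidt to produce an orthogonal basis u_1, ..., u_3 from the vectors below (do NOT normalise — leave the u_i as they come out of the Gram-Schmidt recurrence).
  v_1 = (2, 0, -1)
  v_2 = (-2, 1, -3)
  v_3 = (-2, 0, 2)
Orthogonal basis:
  u_1 = (2, 0, -1)
  u_2 = (-8/5, 1, -16/5)
  u_3 = (2/69, 16/69, 4/69)

Apply the Gram-Schmidt recurrence
  u_1 = v_1
  u_i = v_i − Σ_{j<i} ((v_i · u_j) / (u_j · u_j)) · u_j.

Step by step this gives:
  u_1 = (2, 0, -1)
  u_2 = (-8/5, 1, -16/5)
  u_3 = (2/69, 16/69, 4/69)

Orthogonality check:
  u_2 · u_1 = 0 (should be 0)
  u_3 · u_1 = 0 (should be 0)
  u_3 · u_2 = 0 (should be 0)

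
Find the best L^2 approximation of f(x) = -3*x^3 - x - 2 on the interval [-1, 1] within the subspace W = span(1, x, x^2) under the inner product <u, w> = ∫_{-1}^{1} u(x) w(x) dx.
g(x) = -14*x/5 - 2

The best approximation g ∈ W is the orthogonal projection of f onto W. Writing g = a_0 + a_1 x + a_2 x^2, the coefficients solve the normal equations G · a = b where
  G_{ij} = <φ_i, φ_j> and b_i = <f, φ_i>, with φ_0 = 1, φ_1 = x, φ_2 = x^2.
G =
  [2, 0, 2/3]
  [0, 2/3, 0]
  [2/3, 0, 2/5],
b = (-4, -28/15, -4/3).
Solving gives a_0 = -2, a_1 = -14/5, a_2 = 0, so
  g(x) = -14*x/5 - 2.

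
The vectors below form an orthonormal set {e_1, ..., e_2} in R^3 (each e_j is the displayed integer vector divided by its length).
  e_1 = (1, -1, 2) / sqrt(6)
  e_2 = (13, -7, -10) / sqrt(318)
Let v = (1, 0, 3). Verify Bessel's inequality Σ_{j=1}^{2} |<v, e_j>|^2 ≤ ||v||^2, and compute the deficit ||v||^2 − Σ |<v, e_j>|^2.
Σ |<v, e_j>|^2 = 481/53; ||v||^2 = 10; deficit = 49/53

Write each e_j = u_j / sqrt(<u_j, u_j>) where u_j is the displayed integer vector. Then <v, e_j> = <v, u_j> / sqrt(<u_j, u_j>), so |<v, e_j>|^2 = <v, u_j>^2 / <u_j, u_j>.
Coefficients: <v, e_1> = 7/sqrt(6), <v, e_2> = -17/sqrt(318).
Square and sum: Σ |<v, e_j>|^2 = 481/53.
Compute ||v||^2 = v·v = 10.
Deficit = 10 − 481/53 = 49/53 ≥ 0, confirming Bessel's inequality. (The deficit equals ||v − Σ <v,e_j> e_j||^2, the squared distance from v to span{e_j}.)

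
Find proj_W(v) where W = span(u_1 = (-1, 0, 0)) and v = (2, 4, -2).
proj_W(v) = (2, 0, 0)

Set up U = [u_1 | ... | u_1] ∈ R^(3×1). The projector onto W = col(U) is P = U (U^T U)^(-1) U^T.
Compute U^T U =
  [1],
and U^T v = (-2).
Solve U^T U · c = U^T v for the coefficients: c = (-2). The projection is proj_W(v) = U c.
Check: (v - proj_W(v)) · u_1 = 0  (should be 0).
Result: proj_W(v) = (2, 0, 0).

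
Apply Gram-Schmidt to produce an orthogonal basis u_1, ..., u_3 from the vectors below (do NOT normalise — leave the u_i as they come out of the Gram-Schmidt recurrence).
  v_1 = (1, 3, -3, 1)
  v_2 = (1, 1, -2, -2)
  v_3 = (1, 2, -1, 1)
Orthogonal basis:
  u_1 = (1, 3, -3, 1)
  u_2 = (3/5, -1/5, -4/5, -12/5)
  u_3 = (39/68, 21/68, 33/68, -3/68)

Apply the Gram-Schmidt recurrence
  u_1 = v_1
  u_i = v_i − Σ_{j<i} ((v_i · u_j) / (u_j · u_j)) · u_j.

Step by step this gives:
  u_1 = (1, 3, -3, 1)
  u_2 = (3/5, -1/5, -4/5, -12/5)
  u_3 = (39/68, 21/68, 33/68, -3/68)

Orthogonality check:
  u_2 · u_1 = 0 (should be 0)
  u_3 · u_1 = 0 (should be 0)
  u_3 · u_2 = 0 (should be 0)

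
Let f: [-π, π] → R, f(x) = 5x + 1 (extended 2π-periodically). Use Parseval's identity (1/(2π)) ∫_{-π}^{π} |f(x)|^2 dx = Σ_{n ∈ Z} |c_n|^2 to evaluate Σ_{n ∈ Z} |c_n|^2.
Σ |c_n|^2 = 25π^2/3 + 1

Expand and integrate term by term over [-π, π]:
  ∫ (5x)^2 dx = 25·(2π^3/3); ∫ 2·5·(1)·x dx = 0 (odd integrand); ∫ 1^2 dx = 1·2π.
So (1/(2π)) ∫_{-π}^{π} (5x + 1)^2 dx = 25π^2/3 + 1 = 25π^2/3 + 1.
Parseval ⇒ Σ |c_n|^2 = 25π^2/3 + 1.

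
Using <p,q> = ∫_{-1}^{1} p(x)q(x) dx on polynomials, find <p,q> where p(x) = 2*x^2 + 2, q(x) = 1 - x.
<p,q> = 16/3

Expand the product: p(x)·q(x) = -2*x^3 + 2*x^2 - 2*x + 2.
∫_{-1}^{1} of each monomial x^k gives [2/(k+1) if k even, 0 if k odd]. Integrating term-by-term (or equivalently evaluating the antiderivative F(x) = -x^4/2 + 2*x^3/3 - x^2 + 2*x at the endpoints):
  F(1) − F(−1) = 7/6 − (-25/6) = 16/3.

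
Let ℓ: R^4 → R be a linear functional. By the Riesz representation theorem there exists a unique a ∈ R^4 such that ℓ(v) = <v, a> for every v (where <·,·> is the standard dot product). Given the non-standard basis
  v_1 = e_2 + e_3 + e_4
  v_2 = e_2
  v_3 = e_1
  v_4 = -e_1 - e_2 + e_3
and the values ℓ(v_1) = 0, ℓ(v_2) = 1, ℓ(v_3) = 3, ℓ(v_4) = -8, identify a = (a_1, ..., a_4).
a = (3, 1, -4, 3)

Write a = (a_1, ..., a_4) in the standard basis. For each basis vector v_i, ℓ(v_i) = <v_i, a> is a linear equation in the a_j's. Collect the n equations into a matrix system V a = ℓ, where row i of V is v_i (expressed in the standard basis). Since V is invertible (lower-triangular with 1s on the diagonal, up to permutation), solve by back-substitution:
  V =
[[0, 1, 1, 1],
 [0, 1, 0, 0],
 [1, 0, 0, 0],
 [-1, -1, 1, 0]]
  V a = (0, 1, 3, -8)
Solving gives a = (3, 1, -4, 3).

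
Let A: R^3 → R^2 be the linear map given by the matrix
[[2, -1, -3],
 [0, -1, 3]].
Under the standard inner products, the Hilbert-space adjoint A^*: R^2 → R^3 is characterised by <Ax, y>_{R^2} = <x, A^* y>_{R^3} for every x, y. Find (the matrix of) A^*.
A^* = A^T =
[[2, 0],
 [-1, -1],
 [-3, 3]]

For real matrices with standard dot products, the defining identity <Ax, y> = <x, A^* y> gives (Ax)^T y = x^T (A^*) y, i.e. x^T A^T y = x^T (A^*) y. Since this holds for all x, y, we must have A^* = A^T. Therefore
A^* =
[[2, 0],
 [-1, -1],
 [-3, 3]].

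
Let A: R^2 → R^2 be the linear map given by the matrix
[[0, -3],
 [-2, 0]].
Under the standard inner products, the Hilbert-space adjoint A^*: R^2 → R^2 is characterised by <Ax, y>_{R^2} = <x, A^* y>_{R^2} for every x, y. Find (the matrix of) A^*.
A^* = A^T =
[[0, -2],
 [-3, 0]]

For real matrices with standard dot products, the defining identity <Ax, y> = <x, A^* y> gives (Ax)^T y = x^T (A^*) y, i.e. x^T A^T y = x^T (A^*) y. Since this holds for all x, y, we must have A^* = A^T. Therefore
A^* =
[[0, -2],
 [-3, 0]].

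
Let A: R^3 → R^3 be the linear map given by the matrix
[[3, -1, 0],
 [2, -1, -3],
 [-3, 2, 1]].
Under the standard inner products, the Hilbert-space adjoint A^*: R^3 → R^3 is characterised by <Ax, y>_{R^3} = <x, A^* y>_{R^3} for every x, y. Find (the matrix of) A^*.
A^* = A^T =
[[3, 2, -3],
 [-1, -1, 2],
 [0, -3, 1]]

For real matrices with standard dot products, the defining identity <Ax, y> = <x, A^* y> gives (Ax)^T y = x^T (A^*) y, i.e. x^T A^T y = x^T (A^*) y. Since this holds for all x, y, we must have A^* = A^T. Therefore
A^* =
[[3, 2, -3],
 [-1, -1, 2],
 [0, -3, 1]].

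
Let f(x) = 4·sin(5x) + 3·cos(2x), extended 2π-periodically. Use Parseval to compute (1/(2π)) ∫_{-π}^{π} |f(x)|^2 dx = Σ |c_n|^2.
Σ |c_n|^2 = 25/2

Expand |f|^2 and use orthogonality of {sin(nx), cos(mx)} on [-π, π]:
  ∫_{-π}^{π} sin(nx)^2 dx = π, ∫ cos(mx)^2 dx = π, and cross terms integrate to 0.
So ∫_{-π}^{π} f(x)^2 dx = 4^2 · π + 3^2 · π = (16 + 9)π.
Divide by 2π: (16 + 9)/2 = 25/2.
By Parseval, this equals Σ |c_n|^2.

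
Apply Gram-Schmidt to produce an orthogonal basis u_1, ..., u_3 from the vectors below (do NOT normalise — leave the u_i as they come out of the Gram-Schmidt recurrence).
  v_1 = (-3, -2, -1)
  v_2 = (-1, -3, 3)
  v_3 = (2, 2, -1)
Orthogonal basis:
  u_1 = (-3, -2, -1)
  u_2 = (2/7, -15/7, 24/7)
  u_3 = (9/46, -5/23, -7/46)

Apply the Gram-Schmidt recurrence
  u_1 = v_1
  u_i = v_i − Σ_{j<i} ((v_i · u_j) / (u_j · u_j)) · u_j.

Step by step this gives:
  u_1 = (-3, -2, -1)
  u_2 = (2/7, -15/7, 24/7)
  u_3 = (9/46, -5/23, -7/46)

Orthogonality check:
  u_2 · u_1 = 0 (should be 0)
  u_3 · u_1 = 0 (should be 0)
  u_3 · u_2 = 0 (should be 0)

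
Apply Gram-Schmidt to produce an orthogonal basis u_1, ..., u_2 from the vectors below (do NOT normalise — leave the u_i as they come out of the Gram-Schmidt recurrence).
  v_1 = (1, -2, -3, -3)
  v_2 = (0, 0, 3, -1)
Orthogonal basis:
  u_1 = (1, -2, -3, -3)
  u_2 = (6/23, -12/23, 51/23, -41/23)

Apply the Gram-Schmidt recurrence
  u_1 = v_1
  u_i = v_i − Σ_{j<i} ((v_i · u_j) / (u_j · u_j)) · u_j.

Step by step this gives:
  u_1 = (1, -2, -3, -3)
  u_2 = (6/23, -12/23, 51/23, -41/23)

Orthogonality check:
  u_2 · u_1 = 0 (should be 0)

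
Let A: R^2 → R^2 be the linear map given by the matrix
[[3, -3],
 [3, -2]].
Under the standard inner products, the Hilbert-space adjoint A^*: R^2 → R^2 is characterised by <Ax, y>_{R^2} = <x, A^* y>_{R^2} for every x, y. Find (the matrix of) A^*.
A^* = A^T =
[[3, 3],
 [-3, -2]]

For real matrices with standard dot products, the defining identity <Ax, y> = <x, A^* y> gives (Ax)^T y = x^T (A^*) y, i.e. x^T A^T y = x^T (A^*) y. Since this holds for all x, y, we must have A^* = A^T. Therefore
A^* =
[[3, 3],
 [-3, -2]].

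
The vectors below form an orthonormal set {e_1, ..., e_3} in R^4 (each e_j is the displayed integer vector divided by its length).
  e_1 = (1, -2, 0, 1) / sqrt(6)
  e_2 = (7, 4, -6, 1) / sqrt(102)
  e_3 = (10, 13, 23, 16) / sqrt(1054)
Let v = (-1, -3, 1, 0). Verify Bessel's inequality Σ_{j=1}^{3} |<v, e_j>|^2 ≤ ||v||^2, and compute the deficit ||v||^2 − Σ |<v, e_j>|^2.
Σ |<v, e_j>|^2 = 339/31; ||v||^2 = 11; deficit = 2/31

Write each e_j = u_j / sqrt(<u_j, u_j>) where u_j is the displayed integer vector. Then <v, e_j> = <v, u_j> / sqrt(<u_j, u_j>), so |<v, e_j>|^2 = <v, u_j>^2 / <u_j, u_j>.
Coefficients: <v, e_1> = 5/sqrt(6), <v, e_2> = -25/sqrt(102), <v, e_3> = -26/sqrt(1054).
Square and sum: Σ |<v, e_j>|^2 = 339/31.
Compute ||v||^2 = v·v = 11.
Deficit = 11 − 339/31 = 2/31 ≥ 0, confirming Bessel's inequality. (The deficit equals ||v − Σ <v,e_j> e_j||^2, the squared distance from v to span{e_j}.)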